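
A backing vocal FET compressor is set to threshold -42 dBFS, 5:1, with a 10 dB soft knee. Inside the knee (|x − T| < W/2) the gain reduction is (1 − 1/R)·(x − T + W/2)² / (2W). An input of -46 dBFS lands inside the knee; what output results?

-46.04 dBFS

x − T + W/2 = -46 − (-42) + 5 = 1.
GR = (1 − 1/5) × 1² / 20 = 0.8 × 1 / 20 = 0.04 dB.
Output = -46 − 0.04 = -46.04 dBFS.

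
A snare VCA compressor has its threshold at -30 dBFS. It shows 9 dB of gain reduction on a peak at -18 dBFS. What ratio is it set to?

Input overshoot = -18 − (-30) = 12 dB.
Output overshoot = 12 − 9 = 3 dB.
Ratio = input overshoot / output overshoot = 12 / 3 = 4.

4:1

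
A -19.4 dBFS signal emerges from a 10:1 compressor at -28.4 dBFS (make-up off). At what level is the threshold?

Let T be the threshold. Output overshoot = (input overshoot)/R, so -28.4 − T = (-19.4 − T)/10.
10·(-28.4 − T) = -19.4 − T → 9·T = -284 − (-19.4) = -264.6.
T = -264.6/9 = -29.4 dBFS.

-29.4 dBFS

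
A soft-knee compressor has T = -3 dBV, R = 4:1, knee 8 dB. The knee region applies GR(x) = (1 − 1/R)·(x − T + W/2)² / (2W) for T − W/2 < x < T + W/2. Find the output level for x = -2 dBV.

x − T + W/2 = -2 − (-3) + 4 = 5.
GR = (1 − 1/4) × 5² / 16 = 0.75 × 25 / 16 = 1.171875 dB.
Output = -2 − 1.171875 = -3.171875 dBV.

-3.171875 dBV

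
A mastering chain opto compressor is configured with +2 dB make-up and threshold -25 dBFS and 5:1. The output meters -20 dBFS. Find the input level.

Before make-up, the level was -20 − 2 = -22 dBFS.
Post-compression overshoot = -22 − (-25) = 3 dB.
Undo the ratio: input overshoot = 3 × 5 = 15 dB, giving input = -10 dBFS.

-10 dBFS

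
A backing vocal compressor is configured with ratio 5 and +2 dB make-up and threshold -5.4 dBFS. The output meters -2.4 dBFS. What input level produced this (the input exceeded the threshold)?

-0.4 dBFS

Before make-up, the level was -2.4 − 2 = -4.4 dBFS.
The compressed level sits -4.4 − (-5.4) = 1 dB over threshold.
Input overshoot = R × output overshoot = 5 dB → input = -5.4 + 5 = -0.4 dBFS.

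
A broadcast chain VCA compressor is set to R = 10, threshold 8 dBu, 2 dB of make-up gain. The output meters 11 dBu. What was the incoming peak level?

18 dBu

Remove make-up: 11 − 2 = 9 dBu.
The compressed level sits 9 − 8 = 1 dB over threshold.
Undo the ratio: input overshoot = 1 × 10 = 10 dB, giving input = 18 dBu.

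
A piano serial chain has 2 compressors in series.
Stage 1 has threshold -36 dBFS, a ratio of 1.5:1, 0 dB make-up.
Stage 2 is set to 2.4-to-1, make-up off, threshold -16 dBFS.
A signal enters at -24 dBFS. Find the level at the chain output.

Stage 1: -24 dBFS is 12 dB over -36 dBFS; at 1.5:1 that becomes 8 dB over, giving -28 dBFS.
Stage 2: -28 dBFS is at or below the -16 dBFS threshold — no compression; output -28 dBFS.

-28 dBFS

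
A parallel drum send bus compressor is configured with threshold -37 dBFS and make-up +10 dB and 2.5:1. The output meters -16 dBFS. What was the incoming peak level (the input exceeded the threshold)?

-9.5 dBFS

Stripping the +10 dB make-up gives -26 dBFS at the gain stage.
Post-compression overshoot = -26 − (-37) = 11 dB.
Undo the ratio: input overshoot = 11 × 2.5 = 27.5 dB, giving input = -9.5 dBFS.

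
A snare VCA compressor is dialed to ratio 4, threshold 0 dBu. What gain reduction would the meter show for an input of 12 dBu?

9 dB

Overshoot = 12 − 0 = 12 dB.
After 4:1 compression the overshoot becomes 12/4 = 3 dB.
GR = overshoot in − overshoot out = 12 − 3 = 9 dB.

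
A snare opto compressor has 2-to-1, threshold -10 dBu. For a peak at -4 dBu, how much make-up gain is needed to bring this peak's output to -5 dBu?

2 dB

Overshoot 6 dB → 6/2 = 3 dB after compression, so the compressed level is -10 + 3 = -7 dBu.
Make-up = target − compressed = -5 − (-7) = 2 dB.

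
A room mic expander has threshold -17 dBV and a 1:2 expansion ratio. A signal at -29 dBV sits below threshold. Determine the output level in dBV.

-41 dBV

Undershoot = (-17) − (-29) = 12 dB.
At 1:2, that expands to 24 dB under threshold.
Output = -17 − 24 = -41 dBV.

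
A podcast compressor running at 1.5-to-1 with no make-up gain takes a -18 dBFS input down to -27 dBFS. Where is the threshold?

Gain reduction = -18 − (-27) = 9 dB; output overshoot = GR / (R − 1) = 9 / 0.5 = 18 dB.
Threshold = output − output overshoot = -27 − 18 = -45 dBFS.

-45 dBFS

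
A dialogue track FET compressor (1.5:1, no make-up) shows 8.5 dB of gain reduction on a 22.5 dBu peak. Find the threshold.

Input is 25.5 dB above T (since output overshoot × R = input overshoot: (14 − T)·1.5 = 22.5 − T gives T = -3 dBu).
Check: -3 + (22.5 − (-3))/1.5 = -3 + 17 = 14 dBu. ✓

-3 dBu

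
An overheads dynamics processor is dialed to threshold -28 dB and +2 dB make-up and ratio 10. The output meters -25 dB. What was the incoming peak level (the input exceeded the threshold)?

Before make-up, the level was -25 − 2 = -27 dB.
Post-compression overshoot = -27 − (-28) = 1 dB.
Before 10:1 compression the overshoot was 1 × 10 = 10 dB, so input = -28 + 10 = -18 dB.

-18 dB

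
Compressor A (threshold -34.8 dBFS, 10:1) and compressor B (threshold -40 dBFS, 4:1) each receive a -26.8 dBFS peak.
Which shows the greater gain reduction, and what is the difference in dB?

A: overshoot 8 dB → output overshoot 0.8 dB → GR 7.2 dB.
B: overshoot 13.2 dB → output overshoot 3.3 dB → GR 9.9 dB.
B reduces 2.7 dB more.

B, by 2.7 dB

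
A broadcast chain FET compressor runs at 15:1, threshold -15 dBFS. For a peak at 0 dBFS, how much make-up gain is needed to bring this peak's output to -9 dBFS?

The peak compresses to -15 + 15/15 = -14 dBFS.
To reach -9 dBFS requires -9 − (-14) = 5 dB of make-up.

5 dB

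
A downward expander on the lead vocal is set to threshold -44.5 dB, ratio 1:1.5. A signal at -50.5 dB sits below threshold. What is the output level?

-53.5 dB

Undershoot = (-44.5) − (-50.5) = 6 dB.
At 1:1.5, that expands to 9 dB under threshold.
Output = -44.5 − 9 = -53.5 dB.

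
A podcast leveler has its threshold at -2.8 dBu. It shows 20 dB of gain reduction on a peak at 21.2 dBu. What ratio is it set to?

Input overshoot = 21.2 − (-2.8) = 24 dB.
Output overshoot = 24 − 20 = 4 dB.
Ratio = input overshoot / output overshoot = 24 / 4 = 6.

6:1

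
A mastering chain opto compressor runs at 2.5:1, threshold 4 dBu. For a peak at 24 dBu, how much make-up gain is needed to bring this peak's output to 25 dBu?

Overshoot 20 dB → 20/2.5 = 8 dB after compression, so the compressed level is 4 + 8 = 12 dBu.
Make-up = target − compressed = 25 − 12 = 13 dB.

13 dB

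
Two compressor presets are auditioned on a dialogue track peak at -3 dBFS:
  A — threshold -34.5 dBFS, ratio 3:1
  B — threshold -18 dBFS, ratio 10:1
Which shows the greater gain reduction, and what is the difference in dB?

A: GR = 31.5 − 31.5/3 = 21 dB.
B: GR = 15 − 15/10 = 13.5 dB.
A reduces 7.5 dB more.

A, by 7.5 dB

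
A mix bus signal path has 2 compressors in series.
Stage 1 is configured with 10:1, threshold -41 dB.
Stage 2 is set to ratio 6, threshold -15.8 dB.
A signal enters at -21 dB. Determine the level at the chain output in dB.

-39 dB

Stage 1: -21 dB is 20 dB over -41 dB; at 10:1 that becomes 2 dB over, giving -39 dB.
Stage 2: below threshold (-39 ≤ -15.8); passes unchanged; output -39 dB.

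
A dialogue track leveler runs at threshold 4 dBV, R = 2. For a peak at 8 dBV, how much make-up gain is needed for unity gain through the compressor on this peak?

The peak compresses to 4 + 4/2 = 6 dBV.
To reach 8 dBV requires 8 − 6 = 2 dB of make-up.

2 dB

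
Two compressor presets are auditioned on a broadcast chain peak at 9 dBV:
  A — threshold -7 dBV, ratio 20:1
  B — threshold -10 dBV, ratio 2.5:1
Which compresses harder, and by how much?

A, by 3.8 dB

A: overshoot 16 dB → output overshoot 0.8 dB → GR 15.2 dB.
B: overshoot 19 dB → output overshoot 7.6 dB → GR 11.4 dB.
A reduces 3.8 dB more.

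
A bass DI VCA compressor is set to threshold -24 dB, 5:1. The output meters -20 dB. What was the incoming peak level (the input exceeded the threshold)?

-4 dB

That's 4 dB above the -24 dB threshold.
Undo the ratio: input overshoot = 4 × 5 = 20 dB, giving input = -4 dB.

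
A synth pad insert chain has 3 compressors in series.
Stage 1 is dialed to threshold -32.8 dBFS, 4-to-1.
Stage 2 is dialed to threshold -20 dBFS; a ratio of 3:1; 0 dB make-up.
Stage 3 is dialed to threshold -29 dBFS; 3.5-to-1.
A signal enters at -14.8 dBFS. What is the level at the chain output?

-28.8 dBFS

Stage 1: overshoot 18 dB → 18/4 = 4.5 dB → -28.3 dBFS.
Stage 2: -28.3 dBFS ≤ -20 dBFS, so stage 2 doesn't engage; output -28.3 dBFS.
Stage 3: 0.7 dB above -29 dBFS, reduced 3.5:1 to 0.2 dB above → -28.8 dBFS.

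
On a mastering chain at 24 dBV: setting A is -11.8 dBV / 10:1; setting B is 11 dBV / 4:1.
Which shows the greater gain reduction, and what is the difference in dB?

A, by 22.47 dB

A: overshoot 35.8 dB → output overshoot 3.58 dB → GR 32.22 dB.
B: overshoot 13 dB → output overshoot 3.25 dB → GR 9.75 dB.
A reduces 22.47 dB more.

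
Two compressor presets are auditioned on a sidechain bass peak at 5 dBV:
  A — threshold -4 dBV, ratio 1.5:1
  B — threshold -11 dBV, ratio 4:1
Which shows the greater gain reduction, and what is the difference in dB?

B, by 9 dB

A: GR = 9 − 9/1.5 = 3 dB.
B: GR = 16 − 16/4 = 12 dB.
Difference: 9 dB in favour of B.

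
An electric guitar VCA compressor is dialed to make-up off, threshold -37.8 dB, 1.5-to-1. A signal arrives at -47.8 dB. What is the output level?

-47.8 dB

-47.8 dB is 10 dB below the -37.8 dB threshold, so no gain reduction is applied.
Output = input = -47.8 dB.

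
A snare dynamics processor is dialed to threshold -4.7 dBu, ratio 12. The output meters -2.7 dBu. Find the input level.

19.3 dBu

That's 2 dB above the -4.7 dBu threshold.
Before 12:1 compression the overshoot was 2 × 12 = 24 dB, so input = -4.7 + 24 = 19.3 dBu.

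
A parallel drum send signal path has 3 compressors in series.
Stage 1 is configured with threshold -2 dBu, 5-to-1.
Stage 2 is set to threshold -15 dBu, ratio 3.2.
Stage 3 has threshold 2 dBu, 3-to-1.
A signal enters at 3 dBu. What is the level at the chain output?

-10.625 dBu

Stage 1: overshoot 5 dB → 5/5 = 1 dB → -1 dBu.
Stage 2: 14 dB above -15 dBu, reduced 3.2:1 to 4.375 dB above → -10.625 dBu.
Stage 3: below threshold (-10.625 ≤ 2); passes unchanged; output -10.625 dBu.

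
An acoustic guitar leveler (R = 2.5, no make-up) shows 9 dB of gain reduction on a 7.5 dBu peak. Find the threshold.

-7.5 dBu

Let T be the threshold. Output overshoot = (input overshoot)/R, so -1.5 − T = (7.5 − T)/2.5.
2.5·(-1.5 − T) = 7.5 − T → 1.5·T = -3.75 − 7.5 = -11.25.
T = -11.25/1.5 = -7.5 dBu.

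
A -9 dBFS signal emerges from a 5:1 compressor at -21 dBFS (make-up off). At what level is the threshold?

-24 dBFS

Gain reduction = -9 − (-21) = 12 dB; output overshoot = GR / (R − 1) = 12 / 4 = 3 dB.
Threshold = output − output overshoot = -21 − 3 = -24 dBFS.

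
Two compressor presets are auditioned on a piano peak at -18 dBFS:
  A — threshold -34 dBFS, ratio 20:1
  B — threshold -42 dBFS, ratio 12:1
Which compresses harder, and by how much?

B, by 6.8 dB

A: overshoot 16 dB → output overshoot 0.8 dB → GR 15.2 dB.
B: overshoot 24 dB → output overshoot 2 dB → GR 22 dB.
Difference: 6.8 dB in favour of B.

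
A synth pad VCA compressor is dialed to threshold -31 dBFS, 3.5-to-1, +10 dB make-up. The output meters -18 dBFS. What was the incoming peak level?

Stripping the +10 dB make-up gives -28 dBFS at the gain stage.
Post-compression overshoot = -28 − (-31) = 3 dB.
Before 3.5:1 compression the overshoot was 3 × 3.5 = 10.5 dB, so input = -31 + 10.5 = -20.5 dBFS.

-20.5 dBFS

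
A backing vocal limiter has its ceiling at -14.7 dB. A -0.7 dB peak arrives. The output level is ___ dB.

A brickwall limiter is an ∞:1 compressor: any input above the ceiling is clamped to -14.7 dB.

-14.7 dB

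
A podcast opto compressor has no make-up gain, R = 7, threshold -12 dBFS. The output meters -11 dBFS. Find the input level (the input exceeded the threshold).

Post-compression overshoot = -11 − (-12) = 1 dB.
Before 7:1 compression the overshoot was 1 × 7 = 7 dB, so input = -12 + 7 = -5 dBFS.

-5 dBFS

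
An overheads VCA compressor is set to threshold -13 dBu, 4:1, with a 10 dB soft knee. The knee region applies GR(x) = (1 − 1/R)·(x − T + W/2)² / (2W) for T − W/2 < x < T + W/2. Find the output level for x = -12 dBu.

x − T + W/2 = -12 − (-13) + 5 = 6.
GR = (1 − 1/4) × 6² / 20 = 0.75 × 36 / 20 = 1.35 dB.
Output = -12 − 1.35 = -13.35 dBu.

-13.35 dBu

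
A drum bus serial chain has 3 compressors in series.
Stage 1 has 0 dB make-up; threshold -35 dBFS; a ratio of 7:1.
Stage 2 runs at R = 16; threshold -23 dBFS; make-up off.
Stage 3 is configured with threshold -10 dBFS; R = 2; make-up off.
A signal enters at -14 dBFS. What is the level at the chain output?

Stage 1: 21 dB above -35 dBFS, reduced 7:1 to 3 dB above → -32 dBFS.
Stage 2: -32 dBFS is at or below the -23 dBFS threshold — no compression; output -32 dBFS.
Stage 3: -32 dBFS ≤ -10 dBFS, so stage 3 doesn't engage; output -32 dBFS.

-32 dBFS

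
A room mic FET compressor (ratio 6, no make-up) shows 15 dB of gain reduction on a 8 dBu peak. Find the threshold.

Gain reduction = 8 − (-7) = 15 dB; output overshoot = GR / (R − 1) = 15 / 5 = 3 dB.
Threshold = output − output overshoot = -7 − 3 = -10 dBu.

-10 dBu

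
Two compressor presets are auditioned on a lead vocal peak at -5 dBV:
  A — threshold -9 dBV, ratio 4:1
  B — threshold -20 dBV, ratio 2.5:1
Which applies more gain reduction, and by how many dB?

A: overshoot 4 dB → output overshoot 1 dB → GR 3 dB.
B: overshoot 15 dB → output overshoot 6 dB → GR 9 dB.
B applies 6 dB more gain reduction.

B, by 6 dB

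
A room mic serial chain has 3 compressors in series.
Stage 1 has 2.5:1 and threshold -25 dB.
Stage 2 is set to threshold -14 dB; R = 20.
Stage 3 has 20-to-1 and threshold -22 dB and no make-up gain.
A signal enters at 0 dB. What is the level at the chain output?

-21.65 dB

Stage 1: overshoot 25 dB → 25/2.5 = 10 dB → -15 dB.
Stage 2: -15 dB is at or below the -14 dB threshold — no compression; output -15 dB.
Stage 3: overshoot 7 dB → 7/20 = 0.35 dB → -21.65 dB.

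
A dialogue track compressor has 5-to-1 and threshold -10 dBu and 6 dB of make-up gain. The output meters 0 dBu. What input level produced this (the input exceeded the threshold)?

Stripping the +6 dB make-up gives -6 dBu at the gain stage.
Post-compression overshoot = -6 − (-10) = 4 dB.
Before 5:1 compression the overshoot was 4 × 5 = 20 dB, so input = -10 + 20 = 10 dBu.

10 dBu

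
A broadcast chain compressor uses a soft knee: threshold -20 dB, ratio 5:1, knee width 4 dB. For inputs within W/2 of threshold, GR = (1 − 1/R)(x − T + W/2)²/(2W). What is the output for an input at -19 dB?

x − T + W/2 = -19 − (-20) + 2 = 3.
GR = (1 − 1/5) × 3² / 8 = 0.8 × 9 / 8 = 0.9 dB.
Output = -19 − 0.9 = -19.9 dB.

-19.9 dB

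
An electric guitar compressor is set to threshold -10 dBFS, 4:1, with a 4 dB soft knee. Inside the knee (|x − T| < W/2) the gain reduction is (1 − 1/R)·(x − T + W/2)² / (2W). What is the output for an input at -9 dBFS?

-9.84375 dBFS

x − T + W/2 = -9 − (-10) + 2 = 3.
GR = (1 − 1/4) × 3² / 8 = 0.75 × 9 / 8 = 0.84375 dB.
Output = -9 − 0.84375 = -9.84375 dBFS.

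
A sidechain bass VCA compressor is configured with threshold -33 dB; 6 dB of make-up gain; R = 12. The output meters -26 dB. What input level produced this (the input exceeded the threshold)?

-21 dB

Stripping the +6 dB make-up gives -32 dB at the gain stage.
That's 1 dB above the -33 dB threshold.
Before 12:1 compression the overshoot was 1 × 12 = 12 dB, so input = -33 + 12 = -21 dB.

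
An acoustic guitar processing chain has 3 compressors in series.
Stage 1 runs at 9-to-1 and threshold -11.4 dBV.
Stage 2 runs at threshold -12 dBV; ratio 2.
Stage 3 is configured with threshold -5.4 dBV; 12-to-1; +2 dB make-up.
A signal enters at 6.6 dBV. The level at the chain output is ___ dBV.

Stage 1: 18 dB above -11.4 dBV, reduced 9:1 to 2 dB above → -9.4 dBV.
Stage 2: overshoot 2.6 dB → 2.6/2 = 1.3 dB → -10.7 dBV.
Stage 3: below threshold (-10.7 ≤ -5.4); passes unchanged; make-up brings it to -8.7 dBV.

-8.7 dBV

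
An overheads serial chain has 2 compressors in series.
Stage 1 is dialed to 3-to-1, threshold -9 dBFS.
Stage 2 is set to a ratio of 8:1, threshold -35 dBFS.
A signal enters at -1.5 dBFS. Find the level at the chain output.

Stage 1: overshoot 7.5 dB → 7.5/3 = 2.5 dB → -6.5 dBFS.
Stage 2: 28.5 dB above -35 dBFS, reduced 8:1 to 3.5625 dB above → -31.4375 dBFS.

-31.4375 dBFS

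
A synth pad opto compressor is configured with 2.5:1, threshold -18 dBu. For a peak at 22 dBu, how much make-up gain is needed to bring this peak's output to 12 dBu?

Without make-up, output = threshold + overshoot/2.5 = -18 + 16 = -2 dBu.
Gap to target: 14 dB.

14 dB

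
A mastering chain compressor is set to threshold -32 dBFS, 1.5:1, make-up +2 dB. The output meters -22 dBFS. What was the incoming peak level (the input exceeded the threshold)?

Remove make-up: -22 − 2 = -24 dBFS.
That's 8 dB above the -32 dBFS threshold.
Undo the ratio: input overshoot = 8 × 1.5 = 12 dB, giving input = -20 dBFS.

-20 dBFS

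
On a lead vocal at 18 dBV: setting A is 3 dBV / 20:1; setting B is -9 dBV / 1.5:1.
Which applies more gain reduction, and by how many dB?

A: overshoot 15 dB → output overshoot 0.75 dB → GR 14.25 dB.
B: overshoot 27 dB → output overshoot 18 dB → GR 9 dB.
Difference: 5.25 dB in favour of A.

A, by 5.25 dB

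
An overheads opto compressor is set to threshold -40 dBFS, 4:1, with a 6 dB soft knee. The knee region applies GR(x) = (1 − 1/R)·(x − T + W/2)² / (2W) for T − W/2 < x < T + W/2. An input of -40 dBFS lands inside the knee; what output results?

x − T + W/2 = -40 − (-40) + 3 = 3.
GR = (1 − 1/4) × 3² / 12 = 0.75 × 9 / 12 = 0.5625 dB.
Output = -40 − 0.5625 = -40.5625 dBFS.

-40.5625 dBFS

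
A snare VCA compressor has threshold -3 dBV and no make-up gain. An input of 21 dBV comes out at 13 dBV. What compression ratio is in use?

1.5:1

Input overshoot = 21 − (-3) = 24 dB; output overshoot = 13 − (-3) = 16 dB.
Ratio = 24 / 16 = 1.5.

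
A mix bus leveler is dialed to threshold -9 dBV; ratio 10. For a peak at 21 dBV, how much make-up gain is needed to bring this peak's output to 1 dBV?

The peak compresses to -9 + 30/10 = -6 dBV.
To reach 1 dBV requires 1 − (-6) = 7 dB of make-up.

7 dB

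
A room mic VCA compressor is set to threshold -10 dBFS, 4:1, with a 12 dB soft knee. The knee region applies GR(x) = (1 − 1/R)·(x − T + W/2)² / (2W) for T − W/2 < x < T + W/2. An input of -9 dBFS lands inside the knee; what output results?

x − T + W/2 = -9 − (-10) + 6 = 7.
GR = (1 − 1/4) × 7² / 24 = 0.75 × 49 / 24 = 1.53125 dB.
Output = -9 − 1.53125 = -10.53125 dBFS.

-10.53125 dBFS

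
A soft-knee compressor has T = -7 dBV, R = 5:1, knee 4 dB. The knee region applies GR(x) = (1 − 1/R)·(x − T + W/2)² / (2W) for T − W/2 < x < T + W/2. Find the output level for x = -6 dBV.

-6.9 dBV

x − T + W/2 = -6 − (-7) + 2 = 3.
GR = (1 − 1/5) × 3² / 8 = 0.8 × 9 / 8 = 0.9 dB.
Output = -6 − 0.9 = -6.9 dBV.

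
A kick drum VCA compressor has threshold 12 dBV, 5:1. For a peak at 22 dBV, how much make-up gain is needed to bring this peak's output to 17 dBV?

Without make-up, output = threshold + overshoot/5 = 12 + 2 = 14 dBV.
Gap to target: 3 dB.

3 dB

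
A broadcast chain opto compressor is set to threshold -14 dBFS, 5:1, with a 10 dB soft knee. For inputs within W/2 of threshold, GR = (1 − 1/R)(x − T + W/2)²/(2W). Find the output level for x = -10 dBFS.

x − T + W/2 = -10 − (-14) + 5 = 9.
GR = (1 − 1/5) × 9² / 20 = 0.8 × 81 / 20 = 3.24 dB.
Output = -10 − 3.24 = -13.24 dBFS.

-13.24 dBFS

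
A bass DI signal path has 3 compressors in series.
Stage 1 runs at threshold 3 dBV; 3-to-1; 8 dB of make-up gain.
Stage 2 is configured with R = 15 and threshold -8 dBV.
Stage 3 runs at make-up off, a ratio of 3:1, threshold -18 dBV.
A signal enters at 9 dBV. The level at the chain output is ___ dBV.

-14.2 dBV

Stage 1: overshoot 6 dB → 6/3 = 2 dB → 5 dBV; +8 dB make-up → 13 dBV.
Stage 2: 21 dB above -8 dBV, reduced 15:1 to 1.4 dB above → -6.6 dBV.
Stage 3: -6.6 dBV is 11.4 dB over -18 dBV; at 3:1 that becomes 3.8 dB over, giving -14.2 dBV.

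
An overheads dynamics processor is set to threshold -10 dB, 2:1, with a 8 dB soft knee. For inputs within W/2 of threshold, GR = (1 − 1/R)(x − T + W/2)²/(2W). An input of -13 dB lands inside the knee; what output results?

-13.03125 dB

x − T + W/2 = -13 − (-10) + 4 = 1.
GR = (1 − 1/2) × 1² / 16 = 0.5 × 1 / 16 = 0.03125 dB.
Output = -13 − 0.03125 = -13.03125 dB.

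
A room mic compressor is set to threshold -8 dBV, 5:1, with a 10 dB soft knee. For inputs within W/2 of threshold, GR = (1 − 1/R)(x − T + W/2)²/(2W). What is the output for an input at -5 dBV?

x − T + W/2 = -5 − (-8) + 5 = 8.
GR = (1 − 1/5) × 8² / 20 = 0.8 × 64 / 20 = 2.56 dB.
Output = -5 − 2.56 = -7.56 dBV.

-7.56 dBV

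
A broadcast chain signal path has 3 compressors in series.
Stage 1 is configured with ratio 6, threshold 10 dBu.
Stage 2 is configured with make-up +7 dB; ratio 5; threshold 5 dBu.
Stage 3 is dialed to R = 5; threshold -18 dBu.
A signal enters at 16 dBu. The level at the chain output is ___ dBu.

-11.76 dBu

Stage 1: 6 dB above 10 dBu, reduced 6:1 to 1 dB above → 11 dBu.
Stage 2: overshoot 6 dB → 6/5 = 1.2 dB → 6.2 dBu; +7 dB make-up → 13.2 dBu.
Stage 3: 31.2 dB above -18 dBu, reduced 5:1 to 6.24 dB above → -11.76 dBu.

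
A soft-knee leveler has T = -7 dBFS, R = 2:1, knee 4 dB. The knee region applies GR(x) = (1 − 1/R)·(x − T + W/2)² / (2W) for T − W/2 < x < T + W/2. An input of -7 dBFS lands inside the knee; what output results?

-7.25 dBFS

x − T + W/2 = -7 − (-7) + 2 = 2.
GR = (1 − 1/2) × 2² / 8 = 0.5 × 4 / 8 = 0.25 dB.
Output = -7 − 0.25 = -7.25 dBFS.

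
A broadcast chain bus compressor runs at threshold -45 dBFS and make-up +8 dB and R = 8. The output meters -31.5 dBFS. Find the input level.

Before make-up, the level was -31.5 − 8 = -39.5 dBFS.
Post-compression overshoot = -39.5 − (-45) = 5.5 dB.
Before 8:1 compression the overshoot was 5.5 × 8 = 44 dB, so input = -45 + 44 = -1 dBFS.

-1 dBFS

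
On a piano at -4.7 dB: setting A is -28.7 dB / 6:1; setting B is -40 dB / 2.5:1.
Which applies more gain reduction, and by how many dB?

B, by 1.18 dB

A: overshoot 24 dB → output overshoot 4 dB → GR 20 dB.
B: overshoot 35.3 dB → output overshoot 14.12 dB → GR 21.18 dB.
Difference: 1.18 dB in favour of B.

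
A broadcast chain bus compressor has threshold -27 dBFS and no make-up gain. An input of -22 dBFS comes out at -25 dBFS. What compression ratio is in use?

2.5:1

Input overshoot = -22 − (-27) = 5 dB; output overshoot = -25 − (-27) = 2 dB.
Ratio = 5 / 2 = 2.5.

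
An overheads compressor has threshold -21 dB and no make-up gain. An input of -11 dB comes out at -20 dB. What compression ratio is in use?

10:1

Input overshoot = -11 − (-21) = 10 dB; output overshoot = -20 − (-21) = 1 dB.
Ratio = 10 / 1 = 10.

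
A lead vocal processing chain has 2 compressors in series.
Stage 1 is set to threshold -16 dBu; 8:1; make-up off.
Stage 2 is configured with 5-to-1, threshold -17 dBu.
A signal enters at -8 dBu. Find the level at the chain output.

Stage 1: overshoot 8 dB → 8/8 = 1 dB → -15 dBu.
Stage 2: -15 dBu is 2 dB over -17 dBu; at 5:1 that becomes 0.4 dB over, giving -16.6 dBu.

-16.6 dBu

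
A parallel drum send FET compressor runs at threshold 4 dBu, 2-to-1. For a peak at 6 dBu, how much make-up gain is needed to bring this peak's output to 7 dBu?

2 dB

Without make-up, output = threshold + overshoot/2 = 4 + 1 = 5 dBu.
Gap to target: 2 dB.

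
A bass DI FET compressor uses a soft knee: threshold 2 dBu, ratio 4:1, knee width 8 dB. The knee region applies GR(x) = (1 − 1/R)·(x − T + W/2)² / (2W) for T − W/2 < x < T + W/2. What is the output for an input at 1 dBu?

x − T + W/2 = 1 − 2 + 4 = 3.
GR = (1 − 1/4) × 3² / 16 = 0.75 × 9 / 16 = 0.421875 dB.
Output = 1 − 0.421875 = 0.578125 dBu.

0.578125 dBu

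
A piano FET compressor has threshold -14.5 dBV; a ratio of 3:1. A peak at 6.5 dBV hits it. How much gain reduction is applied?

14 dB

The signal is 21 dB above threshold.
At 3:1, output sits 21/3 = 7 dB above threshold.
GR = overshoot in − overshoot out = 21 − 7 = 14 dB.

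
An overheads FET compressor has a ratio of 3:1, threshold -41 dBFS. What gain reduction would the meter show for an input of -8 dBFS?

22 dB

Overshoot = -8 − (-41) = 33 dB.
At 3:1, output sits 33/3 = 11 dB above threshold.
GR = overshoot in − overshoot out = 33 − 11 = 22 dB.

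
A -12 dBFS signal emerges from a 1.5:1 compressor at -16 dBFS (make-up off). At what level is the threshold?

Let T be the threshold. Output overshoot = (input overshoot)/R, so -16 − T = (-12 − T)/1.5.
1.5·(-16 − T) = -12 − T → 0.5·T = -24 − (-12) = -12.
T = -12/0.5 = -24 dBFS.

-24 dBFS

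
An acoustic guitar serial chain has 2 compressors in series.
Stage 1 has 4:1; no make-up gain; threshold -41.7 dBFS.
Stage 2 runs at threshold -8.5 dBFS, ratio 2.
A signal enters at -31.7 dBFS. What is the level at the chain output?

-39.2 dBFS

Stage 1: 10 dB above -41.7 dBFS, reduced 4:1 to 2.5 dB above → -39.2 dBFS.
Stage 2: -39.2 dBFS is at or below the -8.5 dBFS threshold — no compression; output -39.2 dBFS.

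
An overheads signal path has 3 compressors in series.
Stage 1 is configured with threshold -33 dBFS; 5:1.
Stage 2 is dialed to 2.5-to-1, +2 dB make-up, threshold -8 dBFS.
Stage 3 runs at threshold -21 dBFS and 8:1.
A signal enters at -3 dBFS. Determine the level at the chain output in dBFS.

-25 dBFS

Stage 1: 30 dB above -33 dBFS, reduced 5:1 to 6 dB above → -27 dBFS.
Stage 2: -27 dBFS ≤ -8 dBFS, so stage 2 doesn't engage; make-up brings it to -25 dBFS.
Stage 3: -25 dBFS ≤ -21 dBFS, so stage 3 doesn't engage; output -25 dBFS.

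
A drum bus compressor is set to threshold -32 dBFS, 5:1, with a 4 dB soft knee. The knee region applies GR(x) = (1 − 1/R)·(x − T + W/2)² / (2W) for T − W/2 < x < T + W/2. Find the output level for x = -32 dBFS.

-32.4 dBFS

x − T + W/2 = -32 − (-32) + 2 = 2.
GR = (1 − 1/5) × 2² / 8 = 0.8 × 4 / 8 = 0.4 dB.
Output = -32 − 0.4 = -32.4 dBFS.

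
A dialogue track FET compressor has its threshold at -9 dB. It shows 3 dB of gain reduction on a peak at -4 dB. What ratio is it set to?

Input overshoot = -4 − (-9) = 5 dB.
Output overshoot = 5 − 3 = 2 dB.
Ratio = input overshoot / output overshoot = 5 / 2 = 2.5.

2.5:1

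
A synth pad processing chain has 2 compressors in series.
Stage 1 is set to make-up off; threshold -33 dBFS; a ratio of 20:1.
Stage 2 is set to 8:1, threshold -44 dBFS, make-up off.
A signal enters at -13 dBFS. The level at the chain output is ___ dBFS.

-42.5 dBFS

Stage 1: 20 dB above -33 dBFS, reduced 20:1 to 1 dB above → -32 dBFS.
Stage 2: -32 dBFS is 12 dB over -44 dBFS; at 8:1 that becomes 1.5 dB over, giving -42.5 dBFS.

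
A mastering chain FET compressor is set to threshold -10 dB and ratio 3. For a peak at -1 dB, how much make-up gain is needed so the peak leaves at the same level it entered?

The peak compresses to -10 + 9/3 = -7 dB.
To reach -1 dB requires -1 − (-7) = 6 dB of make-up.

6 dB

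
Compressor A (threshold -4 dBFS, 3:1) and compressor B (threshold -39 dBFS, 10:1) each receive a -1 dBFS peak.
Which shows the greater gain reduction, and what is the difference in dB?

A: overshoot 3 dB → output overshoot 1 dB → GR 2 dB.
B: overshoot 38 dB → output overshoot 3.8 dB → GR 34.2 dB.
Difference: 32.2 dB in favour of B.

B, by 32.2 dB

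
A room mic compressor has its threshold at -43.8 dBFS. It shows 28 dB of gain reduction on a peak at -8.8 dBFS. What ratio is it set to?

Input overshoot = -8.8 − (-43.8) = 35 dB.
Output overshoot = 35 − 28 = 7 dB.
Ratio = input overshoot / output overshoot = 35 / 7 = 5.

5:1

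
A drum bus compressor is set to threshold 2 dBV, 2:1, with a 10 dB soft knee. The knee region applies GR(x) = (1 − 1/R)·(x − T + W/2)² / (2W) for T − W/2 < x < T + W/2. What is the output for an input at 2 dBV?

x − T + W/2 = 2 − 2 + 5 = 5.
GR = (1 − 1/2) × 5² / 20 = 0.5 × 25 / 20 = 0.625 dB.
Output = 2 − 0.625 = 1.375 dBV.

1.375 dBV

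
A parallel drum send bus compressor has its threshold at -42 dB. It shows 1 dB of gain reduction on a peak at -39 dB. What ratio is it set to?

Input overshoot = -39 − (-42) = 3 dB.
Output overshoot = 3 − 1 = 2 dB.
Ratio = input overshoot / output overshoot = 3 / 2 = 1.5.

1.5:1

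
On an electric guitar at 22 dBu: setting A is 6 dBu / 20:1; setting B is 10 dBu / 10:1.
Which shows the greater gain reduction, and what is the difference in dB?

A: GR = 16 − 16/20 = 15.2 dB.
B: GR = 12 − 12/10 = 10.8 dB.
A reduces 4.4 dB more.

A, by 4.4 dB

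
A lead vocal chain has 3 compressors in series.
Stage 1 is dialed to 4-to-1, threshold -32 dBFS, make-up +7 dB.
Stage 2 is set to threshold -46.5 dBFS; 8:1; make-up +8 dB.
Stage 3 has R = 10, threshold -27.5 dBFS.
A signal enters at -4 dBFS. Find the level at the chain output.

Stage 1: -4 dBFS is 28 dB over -32 dBFS; at 4:1 that becomes 7 dB over, giving -25 dBFS; +7 dB make-up → -18 dBFS.
Stage 2: 28.5 dB above -46.5 dBFS, reduced 8:1 to 3.5625 dB above → -42.9375 dBFS; +8 dB make-up → -34.9375 dBFS.
Stage 3: -34.9375 dBFS ≤ -27.5 dBFS, so stage 3 doesn't engage; output -34.9375 dBFS.

-34.9375 dBFS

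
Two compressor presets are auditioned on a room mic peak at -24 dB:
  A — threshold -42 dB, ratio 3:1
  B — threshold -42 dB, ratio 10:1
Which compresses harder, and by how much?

B, by 4.2 dB

A: GR = 18 − 18/3 = 12 dB.
B: GR = 18 − 18/10 = 16.2 dB.
B reduces 4.2 dB more.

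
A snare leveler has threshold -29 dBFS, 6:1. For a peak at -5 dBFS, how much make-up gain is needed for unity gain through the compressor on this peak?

The peak compresses to -29 + 24/6 = -25 dBFS.
To reach -5 dBFS requires -5 − (-25) = 20 dB of make-up.

20 dB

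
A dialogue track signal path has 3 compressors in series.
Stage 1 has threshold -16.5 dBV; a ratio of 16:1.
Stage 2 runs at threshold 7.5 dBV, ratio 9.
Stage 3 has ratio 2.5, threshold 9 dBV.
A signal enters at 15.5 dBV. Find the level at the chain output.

Stage 1: 32 dB above -16.5 dBV, reduced 16:1 to 2 dB above → -14.5 dBV.
Stage 2: below threshold (-14.5 ≤ 7.5); passes unchanged; output -14.5 dBV.
Stage 3: -14.5 dBV ≤ 9 dBV, so stage 3 doesn't engage; output -14.5 dBV.

-14.5 dBV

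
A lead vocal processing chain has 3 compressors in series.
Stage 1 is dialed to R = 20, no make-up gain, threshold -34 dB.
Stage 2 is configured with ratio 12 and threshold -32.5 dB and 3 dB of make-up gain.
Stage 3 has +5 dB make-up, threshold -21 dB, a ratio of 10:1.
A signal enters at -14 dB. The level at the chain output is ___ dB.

-25 dB

Stage 1: overshoot 20 dB → 20/20 = 1 dB → -33 dB.
Stage 2: below threshold (-33 ≤ -32.5); passes unchanged; make-up brings it to -30 dB.
Stage 3: below threshold (-30 ≤ -21); passes unchanged; make-up brings it to -25 dB.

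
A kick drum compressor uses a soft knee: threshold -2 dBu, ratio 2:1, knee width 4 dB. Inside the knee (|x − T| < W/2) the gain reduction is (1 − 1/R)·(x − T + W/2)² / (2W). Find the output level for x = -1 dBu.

x − T + W/2 = -1 − (-2) + 2 = 3.
GR = (1 − 1/2) × 3² / 8 = 0.5 × 9 / 8 = 0.5625 dB.
Output = -1 − 0.5625 = -1.5625 dBu.

-1.5625 dBu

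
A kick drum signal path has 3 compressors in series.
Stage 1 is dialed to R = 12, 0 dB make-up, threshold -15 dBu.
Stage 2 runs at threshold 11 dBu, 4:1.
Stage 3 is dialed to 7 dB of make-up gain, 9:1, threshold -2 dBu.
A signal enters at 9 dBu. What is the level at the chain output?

Stage 1: 24 dB above -15 dBu, reduced 12:1 to 2 dB above → -13 dBu.
Stage 2: below threshold (-13 ≤ 11); passes unchanged; output -13 dBu.
Stage 3: below threshold (-13 ≤ -2); passes unchanged; make-up brings it to -6 dBu.

-6 dBu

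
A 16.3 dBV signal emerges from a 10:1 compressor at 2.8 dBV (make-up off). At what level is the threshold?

1.3 dBV

Input is 15 dB above T (since output overshoot × R = input overshoot: (2.8 − T)·10 = 16.3 − T gives T = 1.3 dBV).
Check: 1.3 + (16.3 − 1.3)/10 = 1.3 + 1.5 = 2.8 dBV. ✓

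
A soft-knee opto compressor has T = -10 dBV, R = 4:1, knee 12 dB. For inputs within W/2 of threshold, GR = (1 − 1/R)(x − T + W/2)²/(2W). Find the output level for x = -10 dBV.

-11.125 dBV

x − T + W/2 = -10 − (-10) + 6 = 6.
GR = (1 − 1/4) × 6² / 24 = 0.75 × 36 / 24 = 1.125 dB.
Output = -10 − 1.125 = -11.125 dBV.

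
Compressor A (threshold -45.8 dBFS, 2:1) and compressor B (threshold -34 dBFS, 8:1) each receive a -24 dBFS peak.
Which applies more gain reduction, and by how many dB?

A: GR = 21.8 − 21.8/2 = 10.9 dB.
B: GR = 10 − 10/8 = 8.75 dB.
Difference: 2.15 dB in favour of A.

A, by 2.15 dB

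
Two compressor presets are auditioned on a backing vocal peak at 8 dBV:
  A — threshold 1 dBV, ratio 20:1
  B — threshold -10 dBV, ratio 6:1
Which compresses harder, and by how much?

A: GR = 7 − 7/20 = 6.65 dB.
B: GR = 18 − 18/6 = 15 dB.
Difference: 8.35 dB in favour of B.

B, by 8.35 dB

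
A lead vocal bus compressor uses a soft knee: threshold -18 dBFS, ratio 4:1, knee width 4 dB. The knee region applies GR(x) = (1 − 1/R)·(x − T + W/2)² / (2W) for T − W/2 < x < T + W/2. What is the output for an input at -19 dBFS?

-19.09375 dBFS

x − T + W/2 = -19 − (-18) + 2 = 1.
GR = (1 − 1/4) × 1² / 8 = 0.75 × 1 / 8 = 0.09375 dB.
Output = -19 − 0.09375 = -19.09375 dBFS.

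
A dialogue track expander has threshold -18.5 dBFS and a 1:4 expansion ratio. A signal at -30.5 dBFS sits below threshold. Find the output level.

-66.5 dBFS

The input is 12 dB below the -18.5 dBFS threshold.
A 1:4 expander multiplies undershoot by 4: 12 × 4 = 48 dB below threshold.
Output = -18.5 − 48 = -66.5 dBFS.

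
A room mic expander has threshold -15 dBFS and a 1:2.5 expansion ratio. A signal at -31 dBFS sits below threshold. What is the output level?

-55 dBFS

The input is 16 dB below the -15 dBFS threshold.
A 1:2.5 expander multiplies undershoot by 2.5: 16 × 2.5 = 40 dB below threshold.
Output = -15 − 40 = -55 dBFS.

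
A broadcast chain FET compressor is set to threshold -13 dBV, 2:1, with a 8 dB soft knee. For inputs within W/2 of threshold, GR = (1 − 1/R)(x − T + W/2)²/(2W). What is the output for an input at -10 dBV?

-11.53125 dBV

x − T + W/2 = -10 − (-13) + 4 = 7.
GR = (1 − 1/2) × 7² / 16 = 0.5 × 49 / 16 = 1.53125 dB.
Output = -10 − 1.53125 = -11.53125 dBV.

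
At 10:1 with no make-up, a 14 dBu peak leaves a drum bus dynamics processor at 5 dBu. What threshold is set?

Let T be the threshold. Output overshoot = (input overshoot)/R, so 5 − T = (14 − T)/10.
10·(5 − T) = 14 − T → 9·T = 50 − 14 = 36.
T = 36/9 = 4 dBu.

4 dBu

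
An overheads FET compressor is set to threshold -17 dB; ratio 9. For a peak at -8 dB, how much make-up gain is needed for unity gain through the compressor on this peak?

8 dB

Overshoot 9 dB → 9/9 = 1 dB after compression, so the compressed level is -17 + 1 = -16 dB.
Make-up = target − compressed = -8 − (-16) = 8 dB.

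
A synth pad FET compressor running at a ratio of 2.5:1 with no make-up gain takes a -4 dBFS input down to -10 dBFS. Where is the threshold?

-14 dBFS

Let T be the threshold. Output overshoot = (input overshoot)/R, so -10 − T = (-4 − T)/2.5.
2.5·(-10 − T) = -4 − T → 1.5·T = -25 − (-4) = -21.
T = -21/1.5 = -14 dBFS.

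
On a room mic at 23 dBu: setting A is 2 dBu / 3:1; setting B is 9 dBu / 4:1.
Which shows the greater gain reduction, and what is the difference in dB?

A, by 3.5 dB

A: GR = 21 − 21/3 = 14 dB.
B: GR = 14 − 14/4 = 10.5 dB.
Difference: 3.5 dB in favour of A.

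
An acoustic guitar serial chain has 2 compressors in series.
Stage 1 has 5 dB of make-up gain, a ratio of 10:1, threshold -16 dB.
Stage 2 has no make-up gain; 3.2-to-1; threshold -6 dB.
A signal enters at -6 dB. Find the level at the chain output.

Stage 1: 10 dB above -16 dB, reduced 10:1 to 1 dB above → -15 dB; +5 dB make-up → -10 dB.
Stage 2: -10 dB is at or below the -6 dB threshold — no compression; output -10 dB.

-10 dB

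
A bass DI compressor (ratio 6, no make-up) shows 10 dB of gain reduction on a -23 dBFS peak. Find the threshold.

Gain reduction = -23 − (-33) = 10 dB; output overshoot = GR / (R − 1) = 10 / 5 = 2 dB.
Threshold = output − output overshoot = -33 − 2 = -35 dBFS.

-35 dBFS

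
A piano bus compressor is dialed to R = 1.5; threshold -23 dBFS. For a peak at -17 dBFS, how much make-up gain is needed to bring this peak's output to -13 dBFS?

6 dB

Overshoot 6 dB → 6/1.5 = 4 dB after compression, so the compressed level is -23 + 4 = -19 dBFS.
Make-up = target − compressed = -13 − (-19) = 6 dB.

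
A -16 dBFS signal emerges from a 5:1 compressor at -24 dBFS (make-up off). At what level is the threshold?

-26 dBFS

Gain reduction = -16 − (-24) = 8 dB; output overshoot = GR / (R − 1) = 8 / 4 = 2 dB.
Threshold = output − output overshoot = -24 − 2 = -26 dBFS.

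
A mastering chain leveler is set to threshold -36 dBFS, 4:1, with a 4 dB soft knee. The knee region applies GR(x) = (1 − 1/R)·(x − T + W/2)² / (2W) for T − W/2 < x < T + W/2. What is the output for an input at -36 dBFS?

x − T + W/2 = -36 − (-36) + 2 = 2.
GR = (1 − 1/4) × 2² / 8 = 0.75 × 4 / 8 = 0.375 dB.
Output = -36 − 0.375 = -36.375 dBFS.

-36.375 dBFS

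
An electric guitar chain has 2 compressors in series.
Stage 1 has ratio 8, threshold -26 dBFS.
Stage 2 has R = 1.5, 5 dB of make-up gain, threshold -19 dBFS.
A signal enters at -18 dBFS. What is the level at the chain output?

Stage 1: -18 dBFS is 8 dB over -26 dBFS; at 8:1 that becomes 1 dB over, giving -25 dBFS.
Stage 2: below threshold (-25 ≤ -19); passes unchanged; make-up brings it to -20 dBFS.

-20 dBFS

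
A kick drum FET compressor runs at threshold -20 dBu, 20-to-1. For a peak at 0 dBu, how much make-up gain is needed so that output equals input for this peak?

The peak compresses to -20 + 20/20 = -19 dBu.
To reach 0 dBu requires 0 − (-19) = 19 dB of make-up.

19 dB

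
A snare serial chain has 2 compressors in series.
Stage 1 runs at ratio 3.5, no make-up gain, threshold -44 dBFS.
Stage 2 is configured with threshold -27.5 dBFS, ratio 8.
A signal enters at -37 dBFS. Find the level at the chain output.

-42 dBFS

Stage 1: 7 dB above -44 dBFS, reduced 3.5:1 to 2 dB above → -42 dBFS.
Stage 2: -42 dBFS ≤ -27.5 dBFS, so stage 2 doesn't engage; output -42 dBFS.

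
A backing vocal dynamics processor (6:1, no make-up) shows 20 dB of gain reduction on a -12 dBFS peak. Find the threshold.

-36 dBFS

Input is 24 dB above T (since output overshoot × R = input overshoot: (-32 − T)·6 = -12 − T gives T = -36 dBFS).
Check: -36 + (-12 − (-36))/6 = -36 + 4 = -32 dBFS. ✓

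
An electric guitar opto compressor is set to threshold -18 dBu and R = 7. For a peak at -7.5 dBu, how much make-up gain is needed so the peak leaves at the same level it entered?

Overshoot 10.5 dB → 10.5/7 = 1.5 dB after compression, so the compressed level is -18 + 1.5 = -16.5 dBu.
Make-up = target − compressed = -7.5 − (-16.5) = 9 dB.

9 dB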